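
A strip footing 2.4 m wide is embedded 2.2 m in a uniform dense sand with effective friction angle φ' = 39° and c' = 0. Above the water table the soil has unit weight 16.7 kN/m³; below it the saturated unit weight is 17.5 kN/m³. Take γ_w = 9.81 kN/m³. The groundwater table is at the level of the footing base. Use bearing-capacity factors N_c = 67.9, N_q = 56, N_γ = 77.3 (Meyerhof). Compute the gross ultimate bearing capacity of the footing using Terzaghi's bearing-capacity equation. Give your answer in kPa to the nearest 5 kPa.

Effective surcharge at the founding depth q = γ·D_f = 16.7 × 2.2 = 36.74 kPa.
The water table coincides with the base, so in the self-weight term γ → γ' = 7.69 kN/m³.
q_ult = q·N_q + 0.5·γ·B·N_γ
     = 36.74 × 56 + 0.5 × 7.69 × 2.4 × 77.3
     = 2057.4 + 713.32 = 2770.8 kPa.

q_ult ≈ 2770 kPa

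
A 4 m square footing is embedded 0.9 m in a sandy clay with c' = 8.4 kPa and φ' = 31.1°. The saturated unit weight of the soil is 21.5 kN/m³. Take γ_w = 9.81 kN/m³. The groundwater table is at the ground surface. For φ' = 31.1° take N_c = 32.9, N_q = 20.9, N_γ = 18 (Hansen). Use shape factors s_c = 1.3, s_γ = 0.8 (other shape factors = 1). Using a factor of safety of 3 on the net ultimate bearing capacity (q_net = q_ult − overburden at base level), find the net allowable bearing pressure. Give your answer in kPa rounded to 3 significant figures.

γ' = 21.5 − 9.81 = 11.69 kN/m³ (submerged throughout). q = 11.69 × 0.9 = 10.521 kPa; the same γ' applies in the ½γBN_γ term.
c·N_c·s_c = 8.4 × 32.9 × 1.3 = 359.27 kPa
q·N_q = 10.521 × 20.9 = 219.89 kPa
0.5·γ·B·N_γ·s_γ = 0.5 × 11.69 × 4 × 18 × 0.8 = 336.67 kPa
q_ult = 359.27 + 219.89 + 336.67 = 915.83 kPa.
q_net = 915.83 − 10.521 = 905.31 kPa.
q_all(net) = 905.31 / 3 = 301.77 kPa.

q_all(net) ≈ 302 kPa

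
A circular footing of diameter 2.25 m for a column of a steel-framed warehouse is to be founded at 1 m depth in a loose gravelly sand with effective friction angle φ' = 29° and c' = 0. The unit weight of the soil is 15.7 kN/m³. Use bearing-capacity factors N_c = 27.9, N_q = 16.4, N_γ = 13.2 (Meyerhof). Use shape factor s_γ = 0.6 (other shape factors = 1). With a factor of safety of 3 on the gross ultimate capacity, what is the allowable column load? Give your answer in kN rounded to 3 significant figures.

P_all ≈ 527 kN

Effective surcharge at the founding depth q = γ·D_f = 15.7 × 1 = 15.7 kPa.
q_ult = q·N_q + 0.5·γ·B·N_γ·s_γ
     = 15.7 × 16.4 + 0.5 × 15.7 × 2.25 × 13.2 × 0.6
     = 257.48 + 139.89 = 397.37 kPa.
Gross allowable pressure q_all = 397.37 / 3 = 132.46 kPa.
Footing area = 3.9761 m², so allowable column load = 132.46 × 3.9761 = 526.66 kN.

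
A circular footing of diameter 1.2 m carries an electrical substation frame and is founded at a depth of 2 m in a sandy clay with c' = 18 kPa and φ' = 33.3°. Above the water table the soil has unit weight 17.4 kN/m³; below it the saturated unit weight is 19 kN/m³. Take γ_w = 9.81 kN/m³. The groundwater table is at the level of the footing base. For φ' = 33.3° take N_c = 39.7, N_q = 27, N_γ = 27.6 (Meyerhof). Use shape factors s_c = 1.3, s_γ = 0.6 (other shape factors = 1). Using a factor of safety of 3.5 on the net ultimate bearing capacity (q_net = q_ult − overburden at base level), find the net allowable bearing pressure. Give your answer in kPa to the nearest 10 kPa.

q = γ·D_f = 17.4 × 2 = 34.8 kPa.
For the ½γBN_γ term take γ' = 19 − 9.81 = 9.19 kN/m³ (soil below base is submerged).
c·N_c·s_c = 18 × 39.7 × 1.3 = 928.98 kPa
q·N_q = 34.8 × 27 = 939.6 kPa
0.5·γ·B·N_γ·s_γ = 0.5 × 9.19 × 1.2 × 27.6 × 0.6 = 91.312 kPa
q_ult = 928.98 + 939.6 + 91.312 = 1959.9 kPa.
q_net = 1959.9 − 34.8 = 1925.1 kPa.
q_all(net) = 1925.1 / 3.5 = 550.03 kPa.

q_all(net) ≈ 550 kPa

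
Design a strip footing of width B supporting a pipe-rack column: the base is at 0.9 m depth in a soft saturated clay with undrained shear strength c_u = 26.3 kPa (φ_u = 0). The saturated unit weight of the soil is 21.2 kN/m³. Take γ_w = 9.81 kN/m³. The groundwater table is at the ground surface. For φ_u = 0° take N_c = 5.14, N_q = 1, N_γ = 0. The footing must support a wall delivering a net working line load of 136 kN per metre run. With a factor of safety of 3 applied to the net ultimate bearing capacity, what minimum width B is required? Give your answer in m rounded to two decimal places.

γ' = 21.2 − 9.81 = 11.39 kN/m³ (submerged throughout). q = 11.39 × 0.9 = 10.251 kPa.
c·N_c = 26.3 × 5.14 = 135.18 kPa
q·N_q = 10.251 × 1 = 10.251 kPa
q_ult = 135.18 + 10.251 = 145.43 kPa.
For φ = 0 the ½γBN_γ term vanishes, so q_ult is independent of B. q_net = 145.43 − 10.251 = 135.18 kPa; q_all(net) = 135.18/3 = 45.061 kPa.
Required width B = w / q_all(net) = 136 / 45.061 = 3.018 m.

B = 3.02 m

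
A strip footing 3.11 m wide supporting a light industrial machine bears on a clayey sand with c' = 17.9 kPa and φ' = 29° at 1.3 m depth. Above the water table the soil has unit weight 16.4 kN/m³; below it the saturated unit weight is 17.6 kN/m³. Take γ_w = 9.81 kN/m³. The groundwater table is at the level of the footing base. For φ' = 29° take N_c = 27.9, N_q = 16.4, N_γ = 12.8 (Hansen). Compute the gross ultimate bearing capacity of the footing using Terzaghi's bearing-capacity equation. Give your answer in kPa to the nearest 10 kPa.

q_ult ≈ 1000 kPa

q = γ·D_f = 16.4 × 1.3 = 21.32 kPa.
For the ½γBN_γ term take γ' = 17.6 − 9.81 = 7.79 kN/m³ (soil below base is submerged).
c·N_c = 17.9 × 27.9 = 499.41 kPa
q·N_q = 21.32 × 16.4 = 349.65 kPa
0.5·γ·B·N_γ = 0.5 × 7.79 × 3.11 × 12.8 = 155.05 kPa
q_ult = 499.41 + 349.65 + 155.05 = 1004.1 kPa.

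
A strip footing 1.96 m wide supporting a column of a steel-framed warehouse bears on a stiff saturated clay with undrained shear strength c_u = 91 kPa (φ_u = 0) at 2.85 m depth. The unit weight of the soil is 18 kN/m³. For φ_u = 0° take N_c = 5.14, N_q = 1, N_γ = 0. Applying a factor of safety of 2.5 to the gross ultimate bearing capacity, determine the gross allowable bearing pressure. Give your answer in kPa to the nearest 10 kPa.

q_all ≈ 210 kPa

Effective surcharge at the founding depth q = γ·D_f = 18 × 2.85 = 51.3 kPa.
q_ult = c·N_c + q·N_q
     = 91 × 5.14 + 51.3 × 1
     = 467.74 + 51.3 = 519.04 kPa.
q_all = q_ult / FS = 519.04 / 2.5 = 207.62 kPa.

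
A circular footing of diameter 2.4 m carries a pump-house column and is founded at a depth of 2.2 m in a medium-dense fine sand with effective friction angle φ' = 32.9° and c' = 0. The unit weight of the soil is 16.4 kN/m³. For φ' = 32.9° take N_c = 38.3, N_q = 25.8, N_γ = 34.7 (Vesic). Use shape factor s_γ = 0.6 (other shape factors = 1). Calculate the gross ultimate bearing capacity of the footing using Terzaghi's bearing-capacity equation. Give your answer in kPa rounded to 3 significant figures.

Overburden at base level: q = 16.4 × 2.2 = 36.08 kPa.
Surcharge term q·N_q = 36.08 × 25.8 = 930.86 kPa; self-weight term 0.5·γ·B·N_γ·s_γ = 0.5 × 16.4 × 2.4 × 34.7 × 0.6 = 409.74 kPa.
q_ult = 930.86 + 409.74 = 1340.6 kPa.

q_ult ≈ 1340 kPa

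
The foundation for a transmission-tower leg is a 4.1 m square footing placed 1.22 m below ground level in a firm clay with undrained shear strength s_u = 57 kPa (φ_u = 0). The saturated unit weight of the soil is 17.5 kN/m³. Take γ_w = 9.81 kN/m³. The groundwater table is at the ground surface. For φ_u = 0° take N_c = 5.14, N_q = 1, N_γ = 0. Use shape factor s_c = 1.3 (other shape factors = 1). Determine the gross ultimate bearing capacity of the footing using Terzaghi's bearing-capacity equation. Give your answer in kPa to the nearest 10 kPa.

q_ult ≈ 390 kPa

With the water table at the surface the whole profile is submerged: γ' = 17.5 − 9.81 = 7.69 kN/m³, so q = γ'·D_f = 9.3818 kPa.
q_ult = c·N_c·s_c + q·N_q
     = 57 × 5.14 × 1.3 + 9.3818 × 1
     = 380.87 + 9.3818 = 390.26 kPa.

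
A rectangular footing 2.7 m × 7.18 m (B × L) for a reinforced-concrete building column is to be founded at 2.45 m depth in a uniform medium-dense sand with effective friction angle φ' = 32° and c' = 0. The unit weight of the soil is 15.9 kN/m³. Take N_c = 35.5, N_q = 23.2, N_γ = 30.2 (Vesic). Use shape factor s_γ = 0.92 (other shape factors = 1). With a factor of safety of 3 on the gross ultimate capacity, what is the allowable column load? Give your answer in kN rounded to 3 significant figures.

q = γ·D_f = 15.9 × 2.45 = 38.955 kPa.
q·N_q = 38.955 × 23.2 = 903.76 kPa
0.5·γ·B·N_γ·s_γ = 0.5 × 15.9 × 2.7 × 30.2 × 0.92 = 596.38 kPa
q_ult = 903.76 + 596.38 = 1500.1 kPa.
Gross allowable pressure q_all = 1500.1 / 3 = 500.05 kPa.
Footing area = 19.386 m², so allowable column load = 500.05 × 19.386 = 9693.9 kN.

P_all ≈ 9690 kN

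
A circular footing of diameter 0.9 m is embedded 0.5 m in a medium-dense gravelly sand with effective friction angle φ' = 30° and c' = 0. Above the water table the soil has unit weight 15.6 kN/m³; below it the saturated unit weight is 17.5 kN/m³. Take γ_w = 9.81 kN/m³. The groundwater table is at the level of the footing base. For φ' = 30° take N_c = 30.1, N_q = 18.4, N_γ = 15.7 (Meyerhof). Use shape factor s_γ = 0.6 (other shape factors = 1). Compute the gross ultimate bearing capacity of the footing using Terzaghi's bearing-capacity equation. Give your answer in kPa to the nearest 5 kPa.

q = γ·D_f = 15.6 × 0.5 = 7.8 kPa.
For the ½γBN_γ term take γ' = 17.5 − 9.81 = 7.69 kN/m³ (soil below base is submerged).
q·N_q = 7.8 × 18.4 = 143.52 kPa
0.5·γ·B·N_γ·s_γ = 0.5 × 7.69 × 0.9 × 15.7 × 0.6 = 32.598 kPa
q_ult = 143.52 + 32.598 = 176.12 kPa.

q_ult ≈ 175 kPa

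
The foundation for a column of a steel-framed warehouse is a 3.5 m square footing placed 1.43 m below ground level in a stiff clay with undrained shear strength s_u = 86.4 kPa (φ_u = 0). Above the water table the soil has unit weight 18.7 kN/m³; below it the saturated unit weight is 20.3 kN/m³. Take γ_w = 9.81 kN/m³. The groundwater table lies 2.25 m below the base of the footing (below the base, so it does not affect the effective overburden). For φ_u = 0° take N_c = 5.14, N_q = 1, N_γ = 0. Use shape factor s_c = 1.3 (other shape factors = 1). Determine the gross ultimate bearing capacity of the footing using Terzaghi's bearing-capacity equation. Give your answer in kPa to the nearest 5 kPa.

Overburden at base level: q = 18.7 × 1.43 = 26.741 kPa.
Cohesion term c·N_c·s_c = 86.4 × 5.14 × 1.3 = 577.32 kPa; surcharge term q·N_q = 26.741 × 1 = 26.741 kPa.
q_ult = 577.32 + 26.741 = 604.07 kPa.

q_ult ≈ 605 kPa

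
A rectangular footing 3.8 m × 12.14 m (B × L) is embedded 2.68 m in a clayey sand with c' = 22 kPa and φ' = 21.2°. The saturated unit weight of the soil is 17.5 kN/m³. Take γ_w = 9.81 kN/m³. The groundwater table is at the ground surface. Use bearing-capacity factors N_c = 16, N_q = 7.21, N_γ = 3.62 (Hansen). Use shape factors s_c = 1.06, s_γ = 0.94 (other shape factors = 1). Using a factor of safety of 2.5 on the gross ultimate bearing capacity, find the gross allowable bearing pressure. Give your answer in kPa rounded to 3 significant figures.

γ' = 17.5 − 9.81 = 7.69 kN/m³ (submerged throughout). q = 7.69 × 2.68 = 20.609 kPa; the same γ' applies in the ½γBN_γ term.
c·N_c·s_c = 22 × 16 × 1.06 = 373.12 kPa
q·N_q = 20.609 × 7.21 = 148.59 kPa
0.5·γ·B·N_γ·s_γ = 0.5 × 7.69 × 3.8 × 3.62 × 0.94 = 49.718 kPa
q_ult = 373.12 + 148.59 + 49.718 = 571.43 kPa.
q_all = 571.43 / 2.5 = 228.57 kPa.

q_all ≈ 229 kPa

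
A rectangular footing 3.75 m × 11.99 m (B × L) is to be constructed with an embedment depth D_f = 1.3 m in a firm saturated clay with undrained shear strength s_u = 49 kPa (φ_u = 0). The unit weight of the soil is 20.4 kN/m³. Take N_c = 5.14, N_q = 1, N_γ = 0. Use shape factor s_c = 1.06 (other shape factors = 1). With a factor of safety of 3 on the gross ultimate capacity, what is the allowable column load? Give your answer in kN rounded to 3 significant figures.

P_all ≈ 4400 kN

Effective surcharge at the founding depth q = γ·D_f = 20.4 × 1.3 = 26.52 kPa.
q_ult = c·N_c·s_c + q·N_q
     = 49 × 5.14 × 1.06 + 26.52 × 1
     = 266.97 + 26.52 = 293.49 kPa.
Gross allowable pressure q_all = 293.49 / 3 = 97.831 kPa.
Footing area = 44.9625 m², so allowable column load = 97.831 × 44.9625 = 4398.7 kN.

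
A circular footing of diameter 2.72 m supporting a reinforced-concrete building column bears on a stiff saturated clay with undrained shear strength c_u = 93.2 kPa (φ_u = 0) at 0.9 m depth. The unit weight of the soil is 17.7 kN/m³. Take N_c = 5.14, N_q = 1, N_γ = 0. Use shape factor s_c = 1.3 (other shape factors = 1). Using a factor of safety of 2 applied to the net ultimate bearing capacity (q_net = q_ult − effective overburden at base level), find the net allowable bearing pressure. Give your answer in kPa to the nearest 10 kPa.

q_all(net) ≈ 310 kPa

q = γ·D_f = 17.7 × 0.9 = 15.93 kPa.
c·N_c·s_c = 93.2 × 5.14 × 1.3 = 622.76 kPa
q·N_q = 15.93 × 1 = 15.93 kPa
q_ult = 622.76 + 15.93 = 638.69 kPa.
Net ultimate: q_net = 638.69 − 15.93 = 622.76 kPa.
q_all(net) = 622.76 / 2 = 311.38 kPa.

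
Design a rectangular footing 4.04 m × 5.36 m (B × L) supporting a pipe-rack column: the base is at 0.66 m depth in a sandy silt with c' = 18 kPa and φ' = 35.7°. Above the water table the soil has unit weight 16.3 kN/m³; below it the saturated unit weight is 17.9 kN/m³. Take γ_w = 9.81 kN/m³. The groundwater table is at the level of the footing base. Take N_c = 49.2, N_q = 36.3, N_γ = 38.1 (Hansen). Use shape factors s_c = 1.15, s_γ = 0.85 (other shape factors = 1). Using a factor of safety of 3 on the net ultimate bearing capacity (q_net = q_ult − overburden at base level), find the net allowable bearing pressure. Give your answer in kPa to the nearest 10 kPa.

Effective surcharge at the founding depth q = γ·D_f = 16.3 × 0.66 = 10.758 kPa.
The water table coincides with the base, so in the self-weight term γ → γ' = 8.09 kN/m³.
q_ult = c·N_c·s_c + q·N_q + 0.5·γ·B·N_γ·s_γ
     = 18 × 49.2 × 1.15 + 10.758 × 36.3 + 0.5 × 8.09 × 4.04 × 38.1 × 0.85
     = 1018.4 + 390.52 + 529.23 = 1938.2 kPa.
q_net = 1938.2 − 10.758 = 1927.4 kPa.
q_all(net) = 1927.4 / 3 = 642.48 kPa.

q_all(net) ≈ 640 kPa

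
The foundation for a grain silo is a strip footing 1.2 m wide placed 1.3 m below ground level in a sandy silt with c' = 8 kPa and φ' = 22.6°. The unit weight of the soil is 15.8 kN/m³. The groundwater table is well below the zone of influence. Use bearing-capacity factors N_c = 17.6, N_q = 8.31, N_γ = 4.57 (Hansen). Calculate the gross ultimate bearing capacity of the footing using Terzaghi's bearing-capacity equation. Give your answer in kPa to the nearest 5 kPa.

q = γ·D_f = 15.8 × 1.3 = 20.54 kPa.
c·N_c = 8 × 17.6 = 140.8 kPa
q·N_q = 20.54 × 8.31 = 170.69 kPa
0.5·γ·B·N_γ = 0.5 × 15.8 × 1.2 × 4.57 = 43.324 kPa
q_ult = 140.8 + 170.69 + 43.324 = 354.81 kPa.

q_ult ≈ 355 kPa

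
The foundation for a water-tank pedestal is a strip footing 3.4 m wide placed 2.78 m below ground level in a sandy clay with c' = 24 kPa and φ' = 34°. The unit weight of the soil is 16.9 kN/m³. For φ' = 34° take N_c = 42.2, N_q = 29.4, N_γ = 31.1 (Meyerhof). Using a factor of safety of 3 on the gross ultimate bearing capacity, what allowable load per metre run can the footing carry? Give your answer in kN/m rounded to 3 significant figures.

≈ 3730 kN/m

Effective surcharge at the founding depth q = γ·D_f = 16.9 × 2.78 = 46.982 kPa.
q_ult = c·N_c + q·N_q + 0.5·γ·B·N_γ
     = 24 × 42.2 + 46.982 × 29.4 + 0.5 × 16.9 × 3.4 × 31.1
     = 1012.8 + 1381.3 + 893.5 = 3287.6 kPa.
Gross allowable pressure q_all = 3287.6 / 3 = 1095.9 kPa.
Allowable wall load = q_all × B = 1095.9 × 3.4 = 3725.9 kN per metre run.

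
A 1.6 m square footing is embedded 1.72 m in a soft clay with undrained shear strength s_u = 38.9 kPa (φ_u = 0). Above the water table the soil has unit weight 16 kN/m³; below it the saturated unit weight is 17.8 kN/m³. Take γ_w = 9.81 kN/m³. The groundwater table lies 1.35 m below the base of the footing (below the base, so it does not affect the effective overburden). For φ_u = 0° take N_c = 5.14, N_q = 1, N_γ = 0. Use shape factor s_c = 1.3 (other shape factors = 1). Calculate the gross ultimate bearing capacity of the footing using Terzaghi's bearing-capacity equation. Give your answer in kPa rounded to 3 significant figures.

q_ult ≈ 287 kPa

q = γ·D_f = 16 × 1.72 = 27.52 kPa.
c·N_c·s_c = 38.9 × 5.14 × 1.3 = 259.93 kPa
q·N_q = 27.52 × 1 = 27.52 kPa
q_ult = 259.93 + 27.52 = 287.45 kPa.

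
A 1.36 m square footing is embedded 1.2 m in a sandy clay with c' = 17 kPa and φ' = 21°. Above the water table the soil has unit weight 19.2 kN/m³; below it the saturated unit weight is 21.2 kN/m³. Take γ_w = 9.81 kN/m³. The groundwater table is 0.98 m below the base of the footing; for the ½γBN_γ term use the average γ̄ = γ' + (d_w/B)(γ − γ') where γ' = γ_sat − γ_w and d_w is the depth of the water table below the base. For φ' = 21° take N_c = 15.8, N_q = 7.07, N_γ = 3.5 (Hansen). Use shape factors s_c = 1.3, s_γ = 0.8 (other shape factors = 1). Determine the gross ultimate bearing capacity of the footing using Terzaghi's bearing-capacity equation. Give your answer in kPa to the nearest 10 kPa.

Overburden at base level: q = 19.2 × 1.2 = 23.04 kPa.
The water table is 0.98 m below the base (< B = 1.36 m), so the ½γBN_γ term uses γ̄ = γ' + (d_w/B)(γ − γ') = 11.39 + (0.98/1.36)(19.2 − 11.39) = 17.018 kN/m³.
Cohesion term c·N_c·s_c = 17 × 15.8 × 1.3 = 349.18 kPa; surcharge term q·N_q = 23.04 × 7.07 = 162.89 kPa; self-weight term 0.5·γ·B·N_γ·s_γ = 0.5 × 17.018 × 1.36 × 3.5 × 0.8 = 32.402 kPa.
q_ult = 349.18 + 162.89 + 32.402 = 544.47 kPa.

q_ult ≈ 540 kPa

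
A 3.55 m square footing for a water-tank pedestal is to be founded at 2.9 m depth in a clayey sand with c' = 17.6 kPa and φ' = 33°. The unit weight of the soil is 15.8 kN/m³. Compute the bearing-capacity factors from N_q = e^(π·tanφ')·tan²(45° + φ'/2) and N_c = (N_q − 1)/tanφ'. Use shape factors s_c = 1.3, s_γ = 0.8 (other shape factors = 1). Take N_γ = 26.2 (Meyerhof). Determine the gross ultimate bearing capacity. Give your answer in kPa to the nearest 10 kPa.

q_ult ≈ 2670 kPa

tan33° = 0.6494, so N_q = e^(π×0.6494)·tan²(61.5°) = 7.692 × 3.392 = 26.09.
N_c = (26.09 − 1)/tan33° = 38.64.
Effective surcharge at the founding depth q = γ·D_f = 15.8 × 2.9 = 45.82 kPa.
q_ult = c·N_c·s_c + q·N_q + 0.5·γ·B·N_γ·s_γ
     = 17.6 × 38.638 × 1.3 + 45.82 × 26.092 + 0.5 × 15.8 × 3.55 × 26.2 × 0.8
     = 884.04 + 1195.5 + 587.82 = 2667.4 kPa.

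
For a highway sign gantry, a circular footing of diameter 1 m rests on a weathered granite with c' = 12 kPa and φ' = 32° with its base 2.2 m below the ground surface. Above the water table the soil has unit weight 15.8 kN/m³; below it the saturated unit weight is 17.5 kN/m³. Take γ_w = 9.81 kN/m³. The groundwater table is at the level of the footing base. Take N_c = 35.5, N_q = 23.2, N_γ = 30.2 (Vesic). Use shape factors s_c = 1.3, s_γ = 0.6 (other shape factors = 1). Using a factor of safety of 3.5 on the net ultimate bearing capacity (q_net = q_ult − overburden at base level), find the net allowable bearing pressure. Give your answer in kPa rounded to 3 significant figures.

Overburden at base level: q = 15.8 × 2.2 = 34.76 kPa.
Below the base the soil is submerged, so the ½γBN_γ term uses γ' = 17.5 − 9.81 = 7.69 kN/m³.
Cohesion term c·N_c·s_c = 12 × 35.5 × 1.3 = 553.8 kPa; surcharge term q·N_q = 34.76 × 23.2 = 806.43 kPa; self-weight term 0.5·γ·B·N_γ·s_γ = 0.5 × 7.69 × 1 × 30.2 × 0.6 = 69.671 kPa.
q_ult = 553.8 + 806.43 + 69.671 = 1429.9 kPa.
q_net = 1429.9 − 34.76 = 1395.1 kPa.
q_all(net) = 1395.1 / 3.5 = 398.61 kPa.

q_all(net) ≈ 399 kPa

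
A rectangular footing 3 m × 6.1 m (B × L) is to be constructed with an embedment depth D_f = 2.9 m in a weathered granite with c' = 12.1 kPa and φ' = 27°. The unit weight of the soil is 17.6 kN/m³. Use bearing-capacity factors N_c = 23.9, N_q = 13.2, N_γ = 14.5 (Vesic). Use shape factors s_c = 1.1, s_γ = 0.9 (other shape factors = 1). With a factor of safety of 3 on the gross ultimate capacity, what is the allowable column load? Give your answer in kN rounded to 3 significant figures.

P_all ≈ 8150 kN

Overburden at base level: q = 17.6 × 2.9 = 51.04 kPa.
Cohesion term c·N_c·s_c = 12.1 × 23.9 × 1.1 = 318.11 kPa; surcharge term q·N_q = 51.04 × 13.2 = 673.73 kPa; self-weight term 0.5·γ·B·N_γ·s_γ = 0.5 × 17.6 × 3 × 14.5 × 0.9 = 344.52 kPa.
q_ult = 318.11 + 673.73 + 344.52 = 1336.4 kPa.
Gross allowable pressure q_all = 1336.4 / 3 = 445.45 kPa.
Footing area = 18.3 m², so allowable column load = 445.45 × 18.3 = 8151.8 kN.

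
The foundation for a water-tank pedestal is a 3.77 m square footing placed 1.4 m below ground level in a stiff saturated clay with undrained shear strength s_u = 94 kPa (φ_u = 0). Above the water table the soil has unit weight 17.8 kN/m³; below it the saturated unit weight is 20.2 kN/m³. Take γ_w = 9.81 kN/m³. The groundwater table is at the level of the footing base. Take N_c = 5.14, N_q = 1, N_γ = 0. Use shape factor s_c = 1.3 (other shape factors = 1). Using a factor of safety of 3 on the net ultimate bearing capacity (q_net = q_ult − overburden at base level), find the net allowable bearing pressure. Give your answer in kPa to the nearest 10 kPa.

Overburden at base level: q = 17.8 × 1.4 = 24.92 kPa.
Cohesion term c·N_c·s_c = 94 × 5.14 × 1.3 = 628.11 kPa; surcharge term q·N_q = 24.92 × 1 = 24.92 kPa.
q_ult = 628.11 + 24.92 = 653.03 kPa.
q_net = 653.03 − 24.92 = 628.11 kPa.
q_all(net) = 628.11 / 3 = 209.37 kPa.

q_all(net) ≈ 210 kPa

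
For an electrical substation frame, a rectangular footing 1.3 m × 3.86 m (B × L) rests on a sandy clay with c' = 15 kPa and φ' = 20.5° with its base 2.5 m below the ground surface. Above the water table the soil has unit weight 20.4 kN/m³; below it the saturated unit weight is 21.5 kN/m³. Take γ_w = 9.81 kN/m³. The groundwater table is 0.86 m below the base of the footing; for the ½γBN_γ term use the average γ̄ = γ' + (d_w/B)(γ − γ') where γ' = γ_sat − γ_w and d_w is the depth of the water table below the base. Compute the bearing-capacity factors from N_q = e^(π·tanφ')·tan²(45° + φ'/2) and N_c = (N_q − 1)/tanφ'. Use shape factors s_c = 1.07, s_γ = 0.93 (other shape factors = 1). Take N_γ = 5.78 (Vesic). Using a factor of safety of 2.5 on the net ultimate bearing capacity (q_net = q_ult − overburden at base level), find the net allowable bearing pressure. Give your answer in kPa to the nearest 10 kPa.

N_q = e^(π·tan20.5°)·tan²(55.25°) = 6.73; N_c = (N_q − 1)/tanφ' = 15.31.
Overburden at base level: q = 20.4 × 2.5 = 51 kPa.
The water table is 0.86 m below the base (< B = 1.3 m), so the ½γBN_γ term uses γ̄ = γ' + (d_w/B)(γ − γ') = 11.69 + (0.86/1.3)(20.4 − 11.69) = 17.452 kN/m³.
Cohesion term c·N_c·s_c = 15 × 15.314 × 1.07 = 245.8 kPa; surcharge term q·N_q = 51 × 6.7258 = 343.02 kPa; self-weight term 0.5·γ·B·N_γ·s_γ = 0.5 × 17.452 × 1.3 × 5.78 × 0.93 = 60.977 kPa.
q_ult = 245.8 + 343.02 + 60.977 = 649.79 kPa.
q_net = 649.79 − 51 = 598.79 kPa.
q_all(net) = 598.79 / 2.5 = 239.52 kPa.

q_all(net) ≈ 240 kPa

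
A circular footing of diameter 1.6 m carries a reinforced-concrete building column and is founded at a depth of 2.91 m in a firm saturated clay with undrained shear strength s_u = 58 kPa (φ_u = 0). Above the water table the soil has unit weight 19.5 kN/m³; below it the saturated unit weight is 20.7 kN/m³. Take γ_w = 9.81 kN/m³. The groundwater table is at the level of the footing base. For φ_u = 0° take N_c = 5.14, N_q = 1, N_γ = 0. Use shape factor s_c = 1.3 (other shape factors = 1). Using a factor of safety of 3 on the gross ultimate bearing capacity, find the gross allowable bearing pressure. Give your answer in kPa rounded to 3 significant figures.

Overburden at base level: q = 19.5 × 2.91 = 56.745 kPa.
Cohesion term c·N_c·s_c = 58 × 5.14 × 1.3 = 387.56 kPa; surcharge term q·N_q = 56.745 × 1 = 56.745 kPa.
q_ult = 387.56 + 56.745 = 444.3 kPa.
q_all = 444.3 / 3 = 148.1 kPa.

q_all ≈ 148 kPa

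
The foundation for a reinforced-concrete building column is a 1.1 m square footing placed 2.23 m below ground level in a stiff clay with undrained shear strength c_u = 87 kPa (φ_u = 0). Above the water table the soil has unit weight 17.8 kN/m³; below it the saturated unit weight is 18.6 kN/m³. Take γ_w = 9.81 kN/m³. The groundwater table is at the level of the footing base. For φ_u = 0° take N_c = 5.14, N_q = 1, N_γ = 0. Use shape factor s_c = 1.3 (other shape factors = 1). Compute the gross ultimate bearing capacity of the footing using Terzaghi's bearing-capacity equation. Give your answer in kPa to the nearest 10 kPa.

q = γ·D_f = 17.8 × 2.23 = 39.694 kPa.
c·N_c·s_c = 87 × 5.14 × 1.3 = 581.33 kPa
q·N_q = 39.694 × 1 = 39.694 kPa
q_ult = 581.33 + 39.694 = 621.03 kPa.

q_ult ≈ 620 kPa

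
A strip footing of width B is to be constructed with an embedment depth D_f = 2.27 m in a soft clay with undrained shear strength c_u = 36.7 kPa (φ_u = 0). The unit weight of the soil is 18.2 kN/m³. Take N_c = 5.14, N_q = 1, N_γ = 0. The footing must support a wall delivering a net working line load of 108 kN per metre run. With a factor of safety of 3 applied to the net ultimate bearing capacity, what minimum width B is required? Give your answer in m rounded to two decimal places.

B = 1.72 m

Effective surcharge at the founding depth q = γ·D_f = 18.2 × 2.27 = 41.314 kPa.
q_ult = c·N_c + q·N_q
     = 36.7 × 5.14 + 41.314 × 1
     = 188.64 + 41.314 = 229.95 kPa.
For φ = 0 the ½γBN_γ term vanishes, so q_ult is independent of B. q_net = 229.95 − 41.314 = 188.64 kPa; q_all(net) = 188.64/3 = 62.879 kPa.
Required width B = w / q_all(net) = 108 / 62.879 = 1.718 m.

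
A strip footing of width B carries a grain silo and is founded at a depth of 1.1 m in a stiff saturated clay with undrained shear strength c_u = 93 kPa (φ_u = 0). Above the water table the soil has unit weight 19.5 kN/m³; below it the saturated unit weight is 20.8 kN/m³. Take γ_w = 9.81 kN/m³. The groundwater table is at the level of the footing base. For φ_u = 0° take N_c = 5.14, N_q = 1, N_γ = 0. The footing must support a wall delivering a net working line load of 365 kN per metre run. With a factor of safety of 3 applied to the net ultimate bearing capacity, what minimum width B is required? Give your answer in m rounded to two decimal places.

B = 2.29 m

Effective surcharge at the founding depth q = γ·D_f = 19.5 × 1.1 = 21.45 kPa.
q_ult = c·N_c + q·N_q
     = 93 × 5.14 + 21.45 × 1
     = 478.02 + 21.45 = 499.47 kPa.
For φ = 0 the ½γBN_γ term vanishes, so q_ult is independent of B. q_net = 499.47 − 21.45 = 478.02 kPa; q_all(net) = 478.02/3 = 159.34 kPa.
Required width B = w / q_all(net) = 365 / 159.34 = 2.291 m.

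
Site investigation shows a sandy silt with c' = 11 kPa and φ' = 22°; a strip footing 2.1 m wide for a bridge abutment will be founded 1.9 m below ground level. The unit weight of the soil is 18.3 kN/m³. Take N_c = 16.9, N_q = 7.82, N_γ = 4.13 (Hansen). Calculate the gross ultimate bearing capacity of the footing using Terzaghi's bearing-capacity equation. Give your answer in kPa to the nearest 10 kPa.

Effective surcharge at the founding depth q = γ·D_f = 18.3 × 1.9 = 34.77 kPa.
q_ult = c·N_c + q·N_q + 0.5·γ·B·N_γ
     = 11 × 16.9 + 34.77 × 7.82 + 0.5 × 18.3 × 2.1 × 4.13
     = 185.9 + 271.9 + 79.358 = 537.16 kPa.

q_ult ≈ 540 kPa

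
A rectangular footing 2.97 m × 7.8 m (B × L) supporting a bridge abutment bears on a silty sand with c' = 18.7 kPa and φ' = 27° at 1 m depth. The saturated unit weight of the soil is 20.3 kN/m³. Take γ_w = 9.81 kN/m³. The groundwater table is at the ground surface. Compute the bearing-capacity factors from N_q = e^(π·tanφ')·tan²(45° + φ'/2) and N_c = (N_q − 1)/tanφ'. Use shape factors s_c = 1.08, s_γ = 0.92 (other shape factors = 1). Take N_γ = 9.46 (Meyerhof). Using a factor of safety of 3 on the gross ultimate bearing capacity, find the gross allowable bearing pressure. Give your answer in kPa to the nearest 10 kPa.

q_all ≈ 250 kPa

N_q = e^(π·tan27°)·tan²(58.5°) = 13.2; N_c = (N_q − 1)/tanφ' = 23.94.
Water table at ground surface, so effective unit weight γ' = 20.3 − 9.81 = 10.49 kN/m³ is used throughout; overburden q = 10.49 × 1 = 10.49 kPa; the same γ' applies in the ½γBN_γ term.
Cohesion term c·N_c·s_c = 18.7 × 23.942 × 1.08 = 483.54 kPa; surcharge term q·N_q = 10.49 × 13.199 = 138.46 kPa; self-weight term 0.5·γ·B·N_γ·s_γ = 0.5 × 10.49 × 2.97 × 9.46 × 0.92 = 135.58 kPa.
q_ult = 483.54 + 138.46 + 135.58 = 757.57 kPa.
q_all = 757.57 / 3 = 252.52 kPa.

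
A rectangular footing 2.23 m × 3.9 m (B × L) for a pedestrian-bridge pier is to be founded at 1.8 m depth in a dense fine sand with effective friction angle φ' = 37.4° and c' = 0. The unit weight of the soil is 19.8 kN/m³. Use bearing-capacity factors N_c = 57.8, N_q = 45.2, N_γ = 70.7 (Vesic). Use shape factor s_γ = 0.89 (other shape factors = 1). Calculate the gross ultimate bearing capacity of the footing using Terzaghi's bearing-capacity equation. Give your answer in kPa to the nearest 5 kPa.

Effective surcharge at the founding depth q = γ·D_f = 19.8 × 1.8 = 35.64 kPa.
q_ult = q·N_q + 0.5·γ·B·N_γ·s_γ
     = 35.64 × 45.2 + 0.5 × 19.8 × 2.23 × 70.7 × 0.89
     = 1610.9 + 1389.2 = 3000.1 kPa.

q_ult ≈ 3000 kPa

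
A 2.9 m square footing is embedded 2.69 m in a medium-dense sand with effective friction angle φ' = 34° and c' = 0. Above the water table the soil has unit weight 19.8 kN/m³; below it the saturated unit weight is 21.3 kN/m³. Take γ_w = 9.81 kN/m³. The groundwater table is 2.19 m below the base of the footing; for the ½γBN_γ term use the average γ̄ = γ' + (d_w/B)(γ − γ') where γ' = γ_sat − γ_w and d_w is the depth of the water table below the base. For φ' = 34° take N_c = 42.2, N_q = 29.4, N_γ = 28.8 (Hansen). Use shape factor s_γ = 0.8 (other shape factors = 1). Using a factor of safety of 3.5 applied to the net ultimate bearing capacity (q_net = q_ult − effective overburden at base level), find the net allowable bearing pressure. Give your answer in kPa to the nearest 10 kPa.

q_all(net) ≈ 600 kPa

Overburden at base level: q = 19.8 × 2.69 = 53.262 kPa.
The water table is 2.19 m below the base (< B = 2.9 m), so the ½γBN_γ term uses γ̄ = γ' + (d_w/B)(γ − γ') = 11.49 + (2.19/2.9)(19.8 − 11.49) = 17.765 kN/m³.
Surcharge term q·N_q = 53.262 × 29.4 = 1565.9 kPa; self-weight term 0.5·γ·B·N_γ·s_γ = 0.5 × 17.765 × 2.9 × 28.8 × 0.8 = 593.51 kPa.
q_ult = 1565.9 + 593.51 = 2159.4 kPa.
Net ultimate: q_net = 2159.4 − 53.262 = 2106.2 kPa.
q_all(net) = 2106.2 / 3.5 = 601.76 kPa.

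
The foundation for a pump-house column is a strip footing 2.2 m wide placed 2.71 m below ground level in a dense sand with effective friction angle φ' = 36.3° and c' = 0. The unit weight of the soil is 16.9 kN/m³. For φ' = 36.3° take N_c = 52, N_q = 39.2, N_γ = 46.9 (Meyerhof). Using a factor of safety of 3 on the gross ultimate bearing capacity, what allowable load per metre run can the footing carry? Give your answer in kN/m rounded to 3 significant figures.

Overburden at base level: q = 16.9 × 2.71 = 45.799 kPa.
Surcharge term q·N_q = 45.799 × 39.2 = 1795.3 kPa; self-weight term 0.5·γ·B·N_γ = 0.5 × 16.9 × 2.2 × 46.9 = 871.87 kPa.
q_ult = 1795.3 + 871.87 = 2667.2 kPa.
Gross allowable pressure q_all = 2667.2 / 3 = 889.06 kPa.
Allowable wall load = q_all × B = 889.06 × 2.2 = 1955.9 kN per metre run.

≈ 1960 kN/m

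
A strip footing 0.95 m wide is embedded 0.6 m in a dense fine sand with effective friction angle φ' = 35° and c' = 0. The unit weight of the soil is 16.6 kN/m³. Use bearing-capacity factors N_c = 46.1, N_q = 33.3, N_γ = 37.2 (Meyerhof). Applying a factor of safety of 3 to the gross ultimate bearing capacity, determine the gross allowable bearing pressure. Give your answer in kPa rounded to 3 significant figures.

q = γ·D_f = 16.6 × 0.6 = 9.96 kPa.
q·N_q = 9.96 × 33.3 = 331.67 kPa
0.5·γ·B·N_γ = 0.5 × 16.6 × 0.95 × 37.2 = 293.32 kPa
q_ult = 331.67 + 293.32 = 624.99 kPa.
q_all = q_ult / FS = 624.99 / 3 = 208.33 kPa.

q_all ≈ 208 kPa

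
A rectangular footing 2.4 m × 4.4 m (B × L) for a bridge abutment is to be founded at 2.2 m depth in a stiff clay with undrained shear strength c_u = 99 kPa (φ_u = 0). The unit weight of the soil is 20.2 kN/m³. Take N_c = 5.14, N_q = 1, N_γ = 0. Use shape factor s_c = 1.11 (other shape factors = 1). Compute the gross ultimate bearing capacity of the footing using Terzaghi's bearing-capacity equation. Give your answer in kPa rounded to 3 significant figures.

q_ult ≈ 609 kPa

q = γ·D_f = 20.2 × 2.2 = 44.44 kPa.
c·N_c·s_c = 99 × 5.14 × 1.11 = 564.83 kPa
q·N_q = 44.44 × 1 = 44.44 kPa
q_ult = 564.83 + 44.44 = 609.27 kPa.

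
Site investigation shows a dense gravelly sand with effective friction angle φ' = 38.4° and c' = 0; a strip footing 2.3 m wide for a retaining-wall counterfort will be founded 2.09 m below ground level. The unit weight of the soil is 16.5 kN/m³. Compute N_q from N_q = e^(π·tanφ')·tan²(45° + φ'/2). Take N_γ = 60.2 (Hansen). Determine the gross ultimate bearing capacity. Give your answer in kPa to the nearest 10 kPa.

tan38.4° = 0.7926, so N_q = e^(π×0.7926)·tan²(64.2°) = 12.061 × 4.279 = 51.61.
Overburden at base level: q = 16.5 × 2.09 = 34.485 kPa.
Surcharge term q·N_q = 34.485 × 51.611 = 1779.8 kPa; self-weight term 0.5·γ·B·N_γ = 0.5 × 16.5 × 2.3 × 60.2 = 1142.3 kPa.
q_ult = 1779.8 + 1142.3 = 2922.1 kPa.

q_ult ≈ 2920 kPa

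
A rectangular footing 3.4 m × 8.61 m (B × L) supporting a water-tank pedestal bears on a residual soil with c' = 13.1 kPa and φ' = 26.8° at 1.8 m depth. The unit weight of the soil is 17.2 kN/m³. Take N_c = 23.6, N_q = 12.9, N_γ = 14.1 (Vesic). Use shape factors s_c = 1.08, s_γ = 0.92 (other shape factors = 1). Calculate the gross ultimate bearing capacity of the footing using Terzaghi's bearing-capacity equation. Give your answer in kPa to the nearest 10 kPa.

q = γ·D_f = 17.2 × 1.8 = 30.96 kPa.
c·N_c·s_c = 13.1 × 23.6 × 1.08 = 333.89 kPa
q·N_q = 30.96 × 12.9 = 399.38 kPa
0.5·γ·B·N_γ·s_γ = 0.5 × 17.2 × 3.4 × 14.1 × 0.92 = 379.3 kPa
q_ult = 333.89 + 399.38 + 379.3 = 1112.6 kPa.

q_ult ≈ 1110 kPa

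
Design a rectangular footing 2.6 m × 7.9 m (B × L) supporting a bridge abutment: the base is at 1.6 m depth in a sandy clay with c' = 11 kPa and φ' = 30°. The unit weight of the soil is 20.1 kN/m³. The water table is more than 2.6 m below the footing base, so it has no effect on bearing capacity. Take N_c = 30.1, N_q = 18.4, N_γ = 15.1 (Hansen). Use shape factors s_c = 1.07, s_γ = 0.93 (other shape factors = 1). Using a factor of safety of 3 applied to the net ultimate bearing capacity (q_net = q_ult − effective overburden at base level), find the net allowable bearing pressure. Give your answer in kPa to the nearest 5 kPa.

Effective surcharge at the founding depth q = γ·D_f = 20.1 × 1.6 = 32.16 kPa.
q_ult = c·N_c·s_c + q·N_q + 0.5·γ·B·N_γ·s_γ
     = 11 × 30.1 × 1.07 + 32.16 × 18.4 + 0.5 × 20.1 × 2.6 × 15.1 × 0.93
     = 354.28 + 591.74 + 366.94 = 1313 kPa.
Net ultimate: q_net = 1313 − 32.16 = 1280.8 kPa.
q_all(net) = 1280.8 / 3 = 426.93 kPa.

q_all(net) ≈ 425 kPa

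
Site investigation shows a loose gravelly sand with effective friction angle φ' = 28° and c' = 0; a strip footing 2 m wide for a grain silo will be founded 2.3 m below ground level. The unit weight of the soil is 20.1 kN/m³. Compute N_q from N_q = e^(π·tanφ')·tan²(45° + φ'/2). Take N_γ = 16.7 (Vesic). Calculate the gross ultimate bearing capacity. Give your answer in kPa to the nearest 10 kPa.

q_ult ≈ 1020 kPa

tan28° = 0.5317, so N_q = e^(π×0.5317)·tan²(59°) = 5.314 × 2.77 = 14.72.
Overburden at base level: q = 20.1 × 2.3 = 46.23 kPa.
Surcharge term q·N_q = 46.23 × 14.72 = 680.5 kPa; self-weight term 0.5·γ·B·N_γ = 0.5 × 20.1 × 2 × 16.7 = 335.67 kPa.
q_ult = 680.5 + 335.67 = 1016.2 kPa.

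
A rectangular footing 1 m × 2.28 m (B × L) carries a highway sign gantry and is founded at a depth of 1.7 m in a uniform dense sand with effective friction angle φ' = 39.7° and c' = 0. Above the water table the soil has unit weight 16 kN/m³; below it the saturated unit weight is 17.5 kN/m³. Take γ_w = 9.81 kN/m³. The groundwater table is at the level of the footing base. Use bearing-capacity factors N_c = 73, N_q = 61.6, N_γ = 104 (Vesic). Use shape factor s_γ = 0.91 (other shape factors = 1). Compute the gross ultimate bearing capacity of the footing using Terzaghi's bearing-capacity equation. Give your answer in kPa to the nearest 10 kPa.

q_ult ≈ 2040 kPa

q = γ·D_f = 16 × 1.7 = 27.2 kPa.
For the ½γBN_γ term take γ' = 17.5 − 9.81 = 7.69 kN/m³ (soil below base is submerged).
q·N_q = 27.2 × 61.6 = 1675.5 kPa
0.5·γ·B·N_γ·s_γ = 0.5 × 7.69 × 1 × 104 × 0.91 = 363.89 kPa
q_ult = 1675.5 + 363.89 = 2039.4 kPa.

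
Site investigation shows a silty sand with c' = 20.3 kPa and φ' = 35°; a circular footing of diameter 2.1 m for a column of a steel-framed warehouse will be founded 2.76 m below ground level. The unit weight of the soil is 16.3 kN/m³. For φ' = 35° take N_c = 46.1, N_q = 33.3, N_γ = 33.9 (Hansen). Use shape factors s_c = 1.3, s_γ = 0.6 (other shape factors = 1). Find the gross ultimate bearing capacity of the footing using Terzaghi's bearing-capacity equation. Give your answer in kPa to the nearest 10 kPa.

Effective surcharge at the founding depth q = γ·D_f = 16.3 × 2.76 = 44.988 kPa.
q_ult = c·N_c·s_c + q·N_q + 0.5·γ·B·N_γ·s_γ
     = 20.3 × 46.1 × 1.3 + 44.988 × 33.3 + 0.5 × 16.3 × 2.1 × 33.9 × 0.6
     = 1216.6 + 1498.1 + 348.12 = 3062.8 kPa.

q_ult ≈ 3060 kPa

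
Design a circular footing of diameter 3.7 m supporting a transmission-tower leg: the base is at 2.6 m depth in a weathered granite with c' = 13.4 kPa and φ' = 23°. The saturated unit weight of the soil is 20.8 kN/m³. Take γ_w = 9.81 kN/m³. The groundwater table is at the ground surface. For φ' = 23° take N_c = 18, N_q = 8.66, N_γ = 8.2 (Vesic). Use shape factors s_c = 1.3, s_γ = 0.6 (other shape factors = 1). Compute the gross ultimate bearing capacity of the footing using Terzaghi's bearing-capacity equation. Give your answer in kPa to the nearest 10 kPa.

q_ult ≈ 660 kPa

γ' = 20.8 − 9.81 = 10.99 kN/m³ (submerged throughout). q = 10.99 × 2.6 = 28.574 kPa; the same γ' applies in the ½γBN_γ term.
c·N_c·s_c = 13.4 × 18 × 1.3 = 313.56 kPa
q·N_q = 28.574 × 8.66 = 247.45 kPa
0.5·γ·B·N_γ·s_γ = 0.5 × 10.99 × 3.7 × 8.2 × 0.6 = 100.03 kPa
q_ult = 313.56 + 247.45 + 100.03 = 661.04 kPa.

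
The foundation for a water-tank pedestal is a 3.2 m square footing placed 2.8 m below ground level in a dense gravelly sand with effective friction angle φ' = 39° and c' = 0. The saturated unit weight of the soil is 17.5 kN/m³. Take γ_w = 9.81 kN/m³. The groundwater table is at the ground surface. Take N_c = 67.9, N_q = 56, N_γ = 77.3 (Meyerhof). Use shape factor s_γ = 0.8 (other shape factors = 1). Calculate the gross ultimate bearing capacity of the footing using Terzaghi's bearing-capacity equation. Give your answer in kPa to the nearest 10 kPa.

With the water table at the surface the whole profile is submerged: γ' = 17.5 − 9.81 = 7.69 kN/m³, so q = γ'·D_f = 21.532 kPa; the same γ' applies in the ½γBN_γ term.
q_ult = q·N_q + 0.5·γ·B·N_γ·s_γ
     = 21.532 × 56 + 0.5 × 7.69 × 3.2 × 77.3 × 0.8
     = 1205.8 + 760.88 = 1966.7 kPa.

q_ult ≈ 1970 kPa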